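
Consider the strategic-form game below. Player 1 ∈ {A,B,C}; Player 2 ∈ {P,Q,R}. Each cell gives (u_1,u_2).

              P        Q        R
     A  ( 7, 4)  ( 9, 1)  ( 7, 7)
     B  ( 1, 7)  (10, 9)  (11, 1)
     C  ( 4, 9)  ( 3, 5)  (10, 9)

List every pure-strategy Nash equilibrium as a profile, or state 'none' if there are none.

NE set: (B,Q)

(A,P): not NE [P2→R gives 7>4]
(A,Q): not NE [P1→B gives 10>9; P2→R gives 7>1]
(A,R): not NE [P1→B gives 11>7]
(B,P): not NE [P1→A gives 7>1; P2→Q gives 9>7]
(B,Q): NE
(B,R): not NE [P2→Q gives 9>1]
(C,P): not NE [P1→A gives 7>4]
(C,Q): not NE [P1→B gives 10>3; P2→R gives 9>5]
(C,R): not NE [P1→B gives 11>10]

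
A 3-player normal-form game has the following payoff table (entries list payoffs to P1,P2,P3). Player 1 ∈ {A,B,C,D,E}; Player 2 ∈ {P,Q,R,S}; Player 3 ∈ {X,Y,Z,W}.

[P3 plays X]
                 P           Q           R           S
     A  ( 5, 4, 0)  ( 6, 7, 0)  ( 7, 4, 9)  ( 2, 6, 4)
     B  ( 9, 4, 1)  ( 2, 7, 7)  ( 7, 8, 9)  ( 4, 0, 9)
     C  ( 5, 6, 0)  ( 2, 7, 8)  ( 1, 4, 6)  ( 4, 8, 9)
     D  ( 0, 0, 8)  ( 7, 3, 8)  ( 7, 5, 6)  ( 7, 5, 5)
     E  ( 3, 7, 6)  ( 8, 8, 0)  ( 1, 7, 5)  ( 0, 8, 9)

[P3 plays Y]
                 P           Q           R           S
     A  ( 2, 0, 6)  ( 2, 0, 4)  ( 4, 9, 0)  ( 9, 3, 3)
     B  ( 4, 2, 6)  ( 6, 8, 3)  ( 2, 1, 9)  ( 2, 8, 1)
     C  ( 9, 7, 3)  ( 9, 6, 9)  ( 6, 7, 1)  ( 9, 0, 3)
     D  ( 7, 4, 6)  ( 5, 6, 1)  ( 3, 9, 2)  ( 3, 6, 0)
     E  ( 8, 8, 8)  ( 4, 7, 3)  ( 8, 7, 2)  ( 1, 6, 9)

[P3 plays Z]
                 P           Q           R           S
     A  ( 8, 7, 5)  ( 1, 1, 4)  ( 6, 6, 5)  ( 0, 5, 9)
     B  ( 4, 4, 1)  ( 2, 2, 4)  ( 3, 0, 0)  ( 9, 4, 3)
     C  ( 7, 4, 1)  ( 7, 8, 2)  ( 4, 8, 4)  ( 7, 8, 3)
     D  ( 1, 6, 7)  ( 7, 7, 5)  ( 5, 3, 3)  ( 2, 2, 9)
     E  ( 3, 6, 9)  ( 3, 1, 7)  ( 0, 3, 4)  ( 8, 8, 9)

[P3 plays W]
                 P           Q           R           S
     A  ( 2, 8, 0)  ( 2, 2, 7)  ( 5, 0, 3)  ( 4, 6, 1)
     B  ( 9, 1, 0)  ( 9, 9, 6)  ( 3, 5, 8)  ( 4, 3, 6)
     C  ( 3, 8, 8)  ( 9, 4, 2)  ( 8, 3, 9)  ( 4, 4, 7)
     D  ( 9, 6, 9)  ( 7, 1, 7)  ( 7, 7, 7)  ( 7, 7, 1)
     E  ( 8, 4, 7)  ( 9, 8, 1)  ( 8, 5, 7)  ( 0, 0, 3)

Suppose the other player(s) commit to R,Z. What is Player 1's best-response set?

u_1(A vs R,Z) = 6
u_1(B vs R,Z) = 3
u_1(C vs R,Z) = 4
u_1(D vs R,Z) = 5
u_1(E vs R,Z) = 0
max payoff 6 at {A}

BR_1 = {A}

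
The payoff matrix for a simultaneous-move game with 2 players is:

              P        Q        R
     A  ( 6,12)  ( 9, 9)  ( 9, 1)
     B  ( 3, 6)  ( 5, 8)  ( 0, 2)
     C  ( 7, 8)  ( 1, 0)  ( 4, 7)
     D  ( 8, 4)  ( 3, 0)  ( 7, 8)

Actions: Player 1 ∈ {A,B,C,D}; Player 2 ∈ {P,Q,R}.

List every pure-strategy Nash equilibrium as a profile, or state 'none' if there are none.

(A,P): not NE [P1→D gives 8>6]
(A,Q): not NE [P2→P gives 12>9]
(A,R): not NE [P2→P gives 12>1]
(B,P): not NE [P1→D gives 8>3; P2→Q gives 8>6]
(B,Q): not NE [P1→A gives 9>5]
(B,R): not NE [P1→A gives 9>0; P2→Q gives 8>2]
(C,P): not NE [P1→D gives 8>7]
(C,Q): not NE [P1→A gives 9>1; P2→P gives 8>0]
(C,R): not NE [P1→A gives 9>4; P2→P gives 8>7]
(D,P): not NE [P2→R gives 8>4]
(D,Q): not NE [P1→A gives 9>3; P2→R gives 8>0]
(D,R): not NE [P1→A gives 9>7]

Equilibria: none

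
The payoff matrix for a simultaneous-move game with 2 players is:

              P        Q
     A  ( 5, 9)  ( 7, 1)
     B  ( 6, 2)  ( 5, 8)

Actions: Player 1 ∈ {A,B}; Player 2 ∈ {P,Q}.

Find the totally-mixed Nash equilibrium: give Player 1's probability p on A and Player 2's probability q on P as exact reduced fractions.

P1 indiff ⇒ q·5+(1-q)·7 = q·6+(1-q)·5 ⇒ q(-1) = (1-q)(-2) ⇒ q = 2/3
P2 indiff ⇒ p·9+(1-p)·2 = p·1+(1-p)·8 ⇒ p(8) = (1-p)(6) ⇒ p = 3/7

P1 mixes 3/7 on A; P2 mixes 2/3 on P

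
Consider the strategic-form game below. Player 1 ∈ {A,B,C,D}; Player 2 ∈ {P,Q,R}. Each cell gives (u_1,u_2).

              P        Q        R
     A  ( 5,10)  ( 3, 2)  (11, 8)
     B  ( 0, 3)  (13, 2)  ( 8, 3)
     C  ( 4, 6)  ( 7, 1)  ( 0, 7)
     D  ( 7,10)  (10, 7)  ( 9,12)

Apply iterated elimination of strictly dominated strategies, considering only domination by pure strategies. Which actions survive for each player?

Survivors P1:{A,D} P2:{P,R}

P1 drop C (D beats it: P:7>4 Q:10>7 R:9>0)
P2 drop Q (P beats it: A:10>2 B:3>2 D:10>7)
P1 drop B (A beats it: P:5>0 R:11>8)
P1→{A,D} P2→{P,R}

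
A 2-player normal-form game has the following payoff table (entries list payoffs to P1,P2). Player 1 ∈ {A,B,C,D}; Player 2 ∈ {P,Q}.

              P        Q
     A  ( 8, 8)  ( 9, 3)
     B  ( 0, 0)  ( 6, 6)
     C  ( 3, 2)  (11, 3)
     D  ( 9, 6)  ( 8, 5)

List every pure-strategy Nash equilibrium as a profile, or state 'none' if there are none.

NE set: (C,Q), (D,P)

(A,P): not NE [P1→D gives 9>8]
(A,Q): not NE [P1→C gives 11>9; P2→P gives 8>3]
(B,P): not NE [P1→D gives 9>0; P2→Q gives 6>0]
(B,Q): not NE [P1→C gives 11>6]
(C,P): not NE [P1→D gives 9>3; P2→Q gives 3>2]
(C,Q): NE
(D,P): NE
(D,Q): not NE [P1→C gives 11>8; P2→P gives 6>5]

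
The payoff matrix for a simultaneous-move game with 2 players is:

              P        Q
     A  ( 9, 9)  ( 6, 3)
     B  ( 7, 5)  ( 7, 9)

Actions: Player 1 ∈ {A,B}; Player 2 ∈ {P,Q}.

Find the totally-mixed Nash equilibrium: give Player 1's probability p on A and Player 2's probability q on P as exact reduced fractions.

(p,q) = (2/5, 1/3)

P1 indiff ⇒ q·9+(1-q)·6 = q·7+(1-q)·7 ⇒ q(2) = (1-q)(1) ⇒ q = 1/3
P2 indiff ⇒ p·9+(1-p)·5 = p·3+(1-p)·9 ⇒ p(6) = (1-p)(4) ⇒ p = 2/5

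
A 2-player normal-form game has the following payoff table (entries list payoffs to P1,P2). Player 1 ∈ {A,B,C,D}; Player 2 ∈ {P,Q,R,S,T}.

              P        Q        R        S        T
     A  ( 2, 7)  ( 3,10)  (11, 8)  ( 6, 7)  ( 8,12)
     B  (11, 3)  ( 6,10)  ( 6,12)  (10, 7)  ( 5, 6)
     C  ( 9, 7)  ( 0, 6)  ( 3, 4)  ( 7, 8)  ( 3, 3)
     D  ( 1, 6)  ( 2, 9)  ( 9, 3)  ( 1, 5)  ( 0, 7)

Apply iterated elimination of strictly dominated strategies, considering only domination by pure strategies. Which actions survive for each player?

Remaining: P1:{A,B} P2:{Q,R,T}

P1 drop C (B beats it: P:11>9 Q:6>0 R:6>3 S:10>7 T:5>3)
P1 drop D (A beats it: P:2>1 Q:3>2 R:11>9 S:6>1 T:8>0)
P2 drop P (Q beats it: A:10>7 B:10>3)
P2 drop S (Q beats it: A:10>7 B:10>7)
P1→{A,B} P2→{Q,R,T}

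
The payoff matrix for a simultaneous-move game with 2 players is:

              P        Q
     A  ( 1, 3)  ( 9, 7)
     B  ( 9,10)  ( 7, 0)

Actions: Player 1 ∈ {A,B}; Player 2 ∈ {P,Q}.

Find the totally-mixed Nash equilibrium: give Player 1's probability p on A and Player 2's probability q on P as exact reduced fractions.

p=5/7, q=1/5

P1 indiff ⇒ q·1+(1-q)·9 = q·9+(1-q)·7 ⇒ q(-8) = (1-q)(-2) ⇒ q = 1/5
P2 indiff ⇒ p·3+(1-p)·10 = p·7+(1-p)·0 ⇒ p(-4) = (1-p)(-10) ⇒ p = 5/7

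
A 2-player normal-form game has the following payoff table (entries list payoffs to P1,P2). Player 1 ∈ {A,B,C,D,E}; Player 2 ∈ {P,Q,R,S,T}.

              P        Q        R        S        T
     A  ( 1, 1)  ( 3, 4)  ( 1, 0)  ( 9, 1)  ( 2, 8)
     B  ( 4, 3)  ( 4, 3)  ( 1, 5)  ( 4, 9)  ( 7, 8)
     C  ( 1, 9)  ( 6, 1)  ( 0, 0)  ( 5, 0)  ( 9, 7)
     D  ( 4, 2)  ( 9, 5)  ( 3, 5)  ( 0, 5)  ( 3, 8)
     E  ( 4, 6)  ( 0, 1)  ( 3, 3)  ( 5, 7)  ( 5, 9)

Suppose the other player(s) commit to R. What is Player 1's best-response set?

BR_1 = {D,E}

u_1(A vs R) = 1
u_1(B vs R) = 1
u_1(C vs R) = 0
u_1(D vs R) = 3
u_1(E vs R) = 3
max payoff 3 at {D,E}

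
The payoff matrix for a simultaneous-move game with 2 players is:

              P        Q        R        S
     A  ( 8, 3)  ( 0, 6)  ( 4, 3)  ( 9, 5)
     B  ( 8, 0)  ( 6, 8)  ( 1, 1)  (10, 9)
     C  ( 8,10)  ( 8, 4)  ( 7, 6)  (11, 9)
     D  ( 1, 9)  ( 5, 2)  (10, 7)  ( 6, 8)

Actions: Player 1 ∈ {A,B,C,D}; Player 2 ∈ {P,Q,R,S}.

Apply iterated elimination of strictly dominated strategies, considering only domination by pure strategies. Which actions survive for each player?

P2 drop R (S beats it: A:5>3 B:9>1 C:9>6 D:8>7)
P1 drop D (B beats it: P:8>1 Q:6>5 S:10>6)
P1→{A,B,C} P2→{P,Q,S}

Survivors P1:{A,B,C} P2:{P,Q,S}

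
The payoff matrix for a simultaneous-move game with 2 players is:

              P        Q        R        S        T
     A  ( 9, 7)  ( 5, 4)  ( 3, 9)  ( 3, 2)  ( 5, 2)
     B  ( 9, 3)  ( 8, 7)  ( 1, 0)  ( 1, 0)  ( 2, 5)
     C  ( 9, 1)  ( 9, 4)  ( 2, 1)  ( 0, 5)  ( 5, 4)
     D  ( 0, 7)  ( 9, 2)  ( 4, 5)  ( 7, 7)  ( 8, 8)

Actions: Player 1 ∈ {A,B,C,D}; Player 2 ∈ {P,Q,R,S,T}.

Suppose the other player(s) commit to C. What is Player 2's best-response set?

u_2(P vs C) = 1
u_2(Q vs C) = 4
u_2(R vs C) = 1
u_2(S vs C) = 5
u_2(T vs C) = 4
max payoff 5 at {S}

argmax u_2 = {S}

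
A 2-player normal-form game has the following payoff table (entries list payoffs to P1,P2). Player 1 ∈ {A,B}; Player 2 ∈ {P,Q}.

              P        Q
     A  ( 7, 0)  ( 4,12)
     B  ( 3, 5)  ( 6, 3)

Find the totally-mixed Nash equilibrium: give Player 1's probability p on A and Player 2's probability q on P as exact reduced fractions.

P1 indiff ⇒ q·7+(1-q)·4 = q·3+(1-q)·6 ⇒ q(4) = (1-q)(2) ⇒ q = 1/3
P2 indiff ⇒ p·0+(1-p)·5 = p·12+(1-p)·3 ⇒ p(-12) = (1-p)(-2) ⇒ p = 1/7

P1 mixes 1/7 on A; P2 mixes 1/3 on P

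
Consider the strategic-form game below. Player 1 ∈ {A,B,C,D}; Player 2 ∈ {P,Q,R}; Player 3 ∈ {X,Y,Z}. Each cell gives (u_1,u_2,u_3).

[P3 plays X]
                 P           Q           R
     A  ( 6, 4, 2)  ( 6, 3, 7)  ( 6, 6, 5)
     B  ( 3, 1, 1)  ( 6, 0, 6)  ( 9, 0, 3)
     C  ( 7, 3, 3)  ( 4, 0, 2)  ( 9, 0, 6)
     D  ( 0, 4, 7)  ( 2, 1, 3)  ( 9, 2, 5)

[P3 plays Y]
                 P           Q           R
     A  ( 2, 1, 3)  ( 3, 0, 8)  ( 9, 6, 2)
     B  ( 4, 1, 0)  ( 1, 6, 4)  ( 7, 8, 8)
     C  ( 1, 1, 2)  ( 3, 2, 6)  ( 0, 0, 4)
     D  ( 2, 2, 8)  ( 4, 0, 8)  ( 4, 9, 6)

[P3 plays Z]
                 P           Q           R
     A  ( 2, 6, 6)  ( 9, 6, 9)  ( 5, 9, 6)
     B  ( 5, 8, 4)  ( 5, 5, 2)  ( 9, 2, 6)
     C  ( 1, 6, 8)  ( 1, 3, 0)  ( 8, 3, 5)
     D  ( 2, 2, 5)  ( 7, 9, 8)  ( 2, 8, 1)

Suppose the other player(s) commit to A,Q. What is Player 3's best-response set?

argmax u_3 = {Z}

u_3(X vs A,Q) = 7
u_3(Y vs A,Q) = 8
u_3(Z vs A,Q) = 9
max payoff 9 at {Z}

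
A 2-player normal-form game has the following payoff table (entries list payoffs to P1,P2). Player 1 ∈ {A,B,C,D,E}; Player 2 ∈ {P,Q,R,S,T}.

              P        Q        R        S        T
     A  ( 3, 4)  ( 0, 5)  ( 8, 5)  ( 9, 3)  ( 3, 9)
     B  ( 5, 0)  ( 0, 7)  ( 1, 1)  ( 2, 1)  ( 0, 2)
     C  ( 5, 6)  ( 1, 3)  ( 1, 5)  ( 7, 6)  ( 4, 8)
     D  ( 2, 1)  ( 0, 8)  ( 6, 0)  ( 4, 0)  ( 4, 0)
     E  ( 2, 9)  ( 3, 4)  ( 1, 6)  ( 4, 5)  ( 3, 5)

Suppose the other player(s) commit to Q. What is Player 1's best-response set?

u_1(A vs Q) = 0
u_1(B vs Q) = 0
u_1(C vs Q) = 1
u_1(D vs Q) = 0
u_1(E vs Q) = 3
max payoff 3 at {E}

argmax u_1 = {E}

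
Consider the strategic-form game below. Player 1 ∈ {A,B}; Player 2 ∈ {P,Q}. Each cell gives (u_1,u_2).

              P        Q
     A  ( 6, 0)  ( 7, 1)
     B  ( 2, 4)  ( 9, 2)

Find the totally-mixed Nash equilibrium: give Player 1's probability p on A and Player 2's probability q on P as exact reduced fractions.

p=2/3, q=1/3

P1 indiff ⇒ q·6+(1-q)·7 = q·2+(1-q)·9 ⇒ q(4) = (1-q)(2) ⇒ q = 1/3
P2 indiff ⇒ p·0+(1-p)·4 = p·1+(1-p)·2 ⇒ p(-1) = (1-p)(-2) ⇒ p = 2/3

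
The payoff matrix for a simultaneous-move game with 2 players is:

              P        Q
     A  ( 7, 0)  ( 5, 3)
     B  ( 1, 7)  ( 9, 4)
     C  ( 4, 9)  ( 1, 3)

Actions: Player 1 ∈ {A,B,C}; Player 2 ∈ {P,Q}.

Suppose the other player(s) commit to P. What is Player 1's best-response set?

u_1(A vs P) = 7
u_1(B vs P) = 1
u_1(C vs P) = 4
max payoff 7 at {A}

argmax u_1 = {A}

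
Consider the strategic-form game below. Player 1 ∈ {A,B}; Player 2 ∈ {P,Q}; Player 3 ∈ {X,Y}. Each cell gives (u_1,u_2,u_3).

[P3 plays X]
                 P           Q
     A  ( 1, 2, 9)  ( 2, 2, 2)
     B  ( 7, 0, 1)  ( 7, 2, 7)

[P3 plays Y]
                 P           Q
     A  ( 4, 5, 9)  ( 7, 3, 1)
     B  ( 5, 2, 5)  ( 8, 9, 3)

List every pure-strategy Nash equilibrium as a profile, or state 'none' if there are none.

Nash profiles: (B,Q,X)

(A,P,X): not NE [P1→B gives 7>1]
(A,P,Y): not NE [P1→B gives 5>4]
(A,Q,X): not NE [P1→B gives 7>2]
(A,Q,Y): not NE [P1→B gives 8>7; P2→P gives 5>3; P3→X gives 2>1]
(B,P,X): not NE [P2→Q gives 2>0; P3→Y gives 5>1]
(B,P,Y): not NE [P2→Q gives 9>2]
(B,Q,X): NE
(B,Q,Y): not NE [P3→X gives 7>3]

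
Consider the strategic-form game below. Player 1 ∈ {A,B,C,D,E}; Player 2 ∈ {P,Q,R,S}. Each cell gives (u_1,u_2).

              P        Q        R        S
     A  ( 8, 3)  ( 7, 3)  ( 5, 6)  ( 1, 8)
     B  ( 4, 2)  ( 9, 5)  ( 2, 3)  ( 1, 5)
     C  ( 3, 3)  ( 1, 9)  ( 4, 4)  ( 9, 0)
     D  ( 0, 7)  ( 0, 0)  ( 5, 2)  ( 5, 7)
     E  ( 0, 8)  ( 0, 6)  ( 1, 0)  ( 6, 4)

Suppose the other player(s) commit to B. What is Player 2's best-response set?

u_2(P vs B) = 2
u_2(Q vs B) = 5
u_2(R vs B) = 3
u_2(S vs B) = 5
max payoff 5 at {Q,S}

argmax u_2 = {Q,S}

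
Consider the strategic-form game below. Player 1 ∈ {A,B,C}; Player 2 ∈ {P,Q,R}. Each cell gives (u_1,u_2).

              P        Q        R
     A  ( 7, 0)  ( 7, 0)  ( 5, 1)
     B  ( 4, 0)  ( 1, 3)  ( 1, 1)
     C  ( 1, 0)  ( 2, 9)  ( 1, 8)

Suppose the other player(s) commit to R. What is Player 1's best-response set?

BR_1 = {A}

u_1(A vs R) = 5
u_1(B vs R) = 1
u_1(C vs R) = 1
max payoff 5 at {A}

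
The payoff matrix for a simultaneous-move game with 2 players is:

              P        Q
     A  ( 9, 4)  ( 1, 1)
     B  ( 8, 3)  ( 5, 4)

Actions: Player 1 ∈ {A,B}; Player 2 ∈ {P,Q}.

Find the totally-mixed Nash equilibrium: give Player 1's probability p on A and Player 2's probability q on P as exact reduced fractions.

P1 indiff ⇒ q·9+(1-q)·1 = q·8+(1-q)·5 ⇒ q(1) = (1-q)(4) ⇒ q = 4/5
P2 indiff ⇒ p·4+(1-p)·3 = p·1+(1-p)·4 ⇒ p(3) = (1-p)(1) ⇒ p = 1/4

P1 mixes 1/4 on A; P2 mixes 4/5 on P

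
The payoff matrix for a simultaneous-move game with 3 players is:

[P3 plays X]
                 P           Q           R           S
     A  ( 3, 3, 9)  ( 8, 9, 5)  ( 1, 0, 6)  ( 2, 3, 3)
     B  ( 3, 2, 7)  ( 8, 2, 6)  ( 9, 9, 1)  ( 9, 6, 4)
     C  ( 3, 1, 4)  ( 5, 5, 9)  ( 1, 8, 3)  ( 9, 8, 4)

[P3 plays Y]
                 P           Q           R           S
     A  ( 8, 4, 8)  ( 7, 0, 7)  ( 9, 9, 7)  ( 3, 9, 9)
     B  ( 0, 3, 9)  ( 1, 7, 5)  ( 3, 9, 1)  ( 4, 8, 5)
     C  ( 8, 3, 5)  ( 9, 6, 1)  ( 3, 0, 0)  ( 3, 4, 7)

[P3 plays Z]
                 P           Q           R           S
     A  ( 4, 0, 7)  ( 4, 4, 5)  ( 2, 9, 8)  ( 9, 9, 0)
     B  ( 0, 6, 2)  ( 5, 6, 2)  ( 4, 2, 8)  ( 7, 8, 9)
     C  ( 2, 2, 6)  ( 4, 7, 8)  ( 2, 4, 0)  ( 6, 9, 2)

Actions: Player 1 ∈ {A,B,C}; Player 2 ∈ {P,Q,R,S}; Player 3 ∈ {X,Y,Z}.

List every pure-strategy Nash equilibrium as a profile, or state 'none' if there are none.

(A,P,X): not NE [P2→Q gives 9>3]
(A,P,Y): not NE [P2→S gives 9>4; P3→X gives 9>8]
(A,P,Z): not NE [P2→S gives 9>0; P3→X gives 9>7]
(A,Q,X): not NE [P3→Y gives 7>5]
(A,Q,Y): not NE [P1→C gives 9>7; P2→S gives 9>0]
(A,Q,Z): not NE [P1→B gives 5>4; P2→S gives 9>4; P3→Y gives 7>5]
(A,R,X): not NE [P1→B gives 9>1; P2→Q gives 9>0; P3→Z gives 8>6]
(A,R,Y): not NE [P3→Z gives 8>7]
(A,R,Z): not NE [P1→B gives 4>2]
(A,S,X): not NE [P1→C gives 9>2; P2→Q gives 9>3; P3→Y gives 9>3]
(A,S,Y): not NE [P1→B gives 4>3]
(A,S,Z): not NE [P3→Y gives 9>0]
(B,P,X): not NE [P2→R gives 9>2; P3→Y gives 9>7]
(B,P,Y): not NE [P1→C gives 8>0; P2→R gives 9>3]
(B,P,Z): not NE [P1→A gives 4>0; P2→S gives 8>6; P3→Y gives 9>2]
(B,Q,X): not NE [P2→R gives 9>2]
(B,Q,Y): not NE [P1→C gives 9>1; P2→R gives 9>7; P3→X gives 6>5]
(B,Q,Z): not NE [P2→S gives 8>6; P3→X gives 6>2]
(B,R,X): not NE [P3→Z gives 8>1]
(B,R,Y): not NE [P1→A gives 9>3; P3→Z gives 8>1]
(B,R,Z): not NE [P2→S gives 8>2]
(B,S,X): not NE [P2→R gives 9>6; P3→Z gives 9>4]
(B,S,Y): not NE [P2→R gives 9>8; P3→Z gives 9>5]
(B,S,Z): not NE [P1→A gives 9>7]
(C,P,X): not NE [P2→S gives 8>1; P3→Z gives 6>4]
(C,P,Y): not NE [P2→Q gives 6>3; P3→Z gives 6>5]
(C,P,Z): not NE [P1→A gives 4>2; P2→S gives 9>2]
(C,Q,X): not NE [P1→B gives 8>5; P2→S gives 8>5]
(C,Q,Y): not NE [P3→X gives 9>1]
(C,Q,Z): not NE [P1→B gives 5>4; P2→S gives 9>7; P3→X gives 9>8]
(C,R,X): not NE [P1→B gives 9>1]
(C,R,Y): not NE [P1→A gives 9>3; P2→Q gives 6>0; P3→X gives 3>0]
(C,R,Z): not NE [P1→B gives 4>2; P2→S gives 9>4; P3→X gives 3>0]
(C,S,X): not NE [P3→Y gives 7>4]
(C,S,Y): not NE [P1→B gives 4>3; P2→Q gives 6>4]
(C,S,Z): not NE [P1→A gives 9>6; P3→Y gives 7>2]

PSNE: ∅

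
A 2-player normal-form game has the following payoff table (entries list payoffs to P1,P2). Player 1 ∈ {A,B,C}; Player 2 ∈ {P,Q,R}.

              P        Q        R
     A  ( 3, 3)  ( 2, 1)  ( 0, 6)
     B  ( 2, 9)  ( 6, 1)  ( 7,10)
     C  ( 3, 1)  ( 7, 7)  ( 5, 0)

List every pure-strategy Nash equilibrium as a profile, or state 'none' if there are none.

(A,P): not NE [P2→R gives 6>3]
(A,Q): not NE [P1→C gives 7>2; P2→R gives 6>1]
(A,R): not NE [P1→B gives 7>0]
(B,P): not NE [P1→C gives 3>2; P2→R gives 10>9]
(B,Q): not NE [P1→C gives 7>6; P2→R gives 10>1]
(B,R): NE
(C,P): not NE [P2→Q gives 7>1]
(C,Q): NE
(C,R): not NE [P1→B gives 7>5; P2→Q gives 7>0]

Nash profiles: (B,R), (C,Q)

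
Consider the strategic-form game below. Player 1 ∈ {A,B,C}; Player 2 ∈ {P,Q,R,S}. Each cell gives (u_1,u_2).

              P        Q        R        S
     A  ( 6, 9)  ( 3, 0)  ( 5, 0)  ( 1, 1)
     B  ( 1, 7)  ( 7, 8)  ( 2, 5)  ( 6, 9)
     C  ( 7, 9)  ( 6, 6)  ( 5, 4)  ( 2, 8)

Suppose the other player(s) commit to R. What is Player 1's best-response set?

argmax u_1 = {A,C}

u_1(A vs R) = 5
u_1(B vs R) = 2
u_1(C vs R) = 5
max payoff 5 at {A,C}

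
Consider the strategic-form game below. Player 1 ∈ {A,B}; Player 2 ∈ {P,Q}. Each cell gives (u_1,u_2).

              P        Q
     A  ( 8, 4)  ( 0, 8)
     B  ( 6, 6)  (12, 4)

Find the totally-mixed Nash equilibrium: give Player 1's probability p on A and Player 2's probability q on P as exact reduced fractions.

P1 mixes 1/3 on A; P2 mixes 6/7 on P

P1 indiff ⇒ q·8+(1-q)·0 = q·6+(1-q)·12 ⇒ q(2) = (1-q)(12) ⇒ q = 6/7
P2 indiff ⇒ p·4+(1-p)·6 = p·8+(1-p)·4 ⇒ p(-4) = (1-p)(-2) ⇒ p = 1/3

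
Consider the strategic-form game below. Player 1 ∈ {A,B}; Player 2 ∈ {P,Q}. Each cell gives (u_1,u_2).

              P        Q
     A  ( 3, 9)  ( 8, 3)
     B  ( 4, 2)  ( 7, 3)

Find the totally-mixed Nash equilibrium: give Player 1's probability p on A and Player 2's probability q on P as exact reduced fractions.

P1 indiff ⇒ q·3+(1-q)·8 = q·4+(1-q)·7 ⇒ q(-1) = (1-q)(-1) ⇒ q = 1/2
P2 indiff ⇒ p·9+(1-p)·2 = p·3+(1-p)·3 ⇒ p(6) = (1-p)(1) ⇒ p = 1/7

P1 mixes 1/7 on A; P2 mixes 1/2 on P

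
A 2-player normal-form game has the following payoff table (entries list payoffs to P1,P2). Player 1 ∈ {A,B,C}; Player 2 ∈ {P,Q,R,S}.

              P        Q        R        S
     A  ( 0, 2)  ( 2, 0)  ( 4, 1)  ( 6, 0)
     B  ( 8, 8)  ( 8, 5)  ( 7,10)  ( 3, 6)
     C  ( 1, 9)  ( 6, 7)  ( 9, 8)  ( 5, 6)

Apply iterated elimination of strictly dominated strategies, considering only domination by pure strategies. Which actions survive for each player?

P2 drop Q (P beats it: A:2>0 B:8>5 C:9>7)
P2 drop S (P beats it: A:2>0 B:8>6 C:9>6)
P1 drop A (B beats it: P:8>0 R:7>4)
P1→{B,C} P2→{P,R}

Survivors P1:{B,C} P2:{P,R}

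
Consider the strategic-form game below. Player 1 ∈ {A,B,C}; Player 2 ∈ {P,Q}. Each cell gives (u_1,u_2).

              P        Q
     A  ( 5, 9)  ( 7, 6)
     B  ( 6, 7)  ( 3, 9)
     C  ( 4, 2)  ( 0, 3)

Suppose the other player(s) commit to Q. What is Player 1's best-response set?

u_1(A vs Q) = 7
u_1(B vs Q) = 3
u_1(C vs Q) = 0
max payoff 7 at {A}

P1 best: {A}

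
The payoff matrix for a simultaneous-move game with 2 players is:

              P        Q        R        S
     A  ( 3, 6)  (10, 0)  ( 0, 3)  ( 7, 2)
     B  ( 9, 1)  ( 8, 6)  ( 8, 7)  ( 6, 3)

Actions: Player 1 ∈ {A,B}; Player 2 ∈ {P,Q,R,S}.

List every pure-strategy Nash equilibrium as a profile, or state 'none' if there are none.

Nash profiles: (B,R)

(A,P): not NE [P1→B gives 9>3]
(A,Q): not NE [P2→P gives 6>0]
(A,R): not NE [P1→B gives 8>0; P2→P gives 6>3]
(A,S): not NE [P2→P gives 6>2]
(B,P): not NE [P2→R gives 7>1]
(B,Q): not NE [P1→A gives 10>8; P2→R gives 7>6]
(B,R): NE
(B,S): not NE [P1→A gives 7>6; P2→R gives 7>3]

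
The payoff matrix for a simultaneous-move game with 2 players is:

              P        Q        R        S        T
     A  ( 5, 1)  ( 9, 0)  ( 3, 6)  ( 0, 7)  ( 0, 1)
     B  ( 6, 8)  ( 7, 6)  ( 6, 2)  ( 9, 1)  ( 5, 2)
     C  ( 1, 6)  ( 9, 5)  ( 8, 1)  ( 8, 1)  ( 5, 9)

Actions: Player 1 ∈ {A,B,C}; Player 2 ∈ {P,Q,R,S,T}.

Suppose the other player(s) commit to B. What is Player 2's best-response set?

BR_2 = {P}

u_2(P vs B) = 8
u_2(Q vs B) = 6
u_2(R vs B) = 2
u_2(S vs B) = 1
u_2(T vs B) = 2
max payoff 8 at {P}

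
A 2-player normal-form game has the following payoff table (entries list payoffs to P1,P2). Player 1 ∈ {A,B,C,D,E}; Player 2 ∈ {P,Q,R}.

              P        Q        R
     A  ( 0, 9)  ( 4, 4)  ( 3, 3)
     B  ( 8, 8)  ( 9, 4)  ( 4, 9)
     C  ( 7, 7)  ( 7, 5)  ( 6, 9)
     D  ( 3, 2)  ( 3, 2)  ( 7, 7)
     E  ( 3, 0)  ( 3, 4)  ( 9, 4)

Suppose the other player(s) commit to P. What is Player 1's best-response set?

u_1(A vs P) = 0
u_1(B vs P) = 8
u_1(C vs P) = 7
u_1(D vs P) = 3
u_1(E vs P) = 3
max payoff 8 at {B}

argmax u_1 = {B}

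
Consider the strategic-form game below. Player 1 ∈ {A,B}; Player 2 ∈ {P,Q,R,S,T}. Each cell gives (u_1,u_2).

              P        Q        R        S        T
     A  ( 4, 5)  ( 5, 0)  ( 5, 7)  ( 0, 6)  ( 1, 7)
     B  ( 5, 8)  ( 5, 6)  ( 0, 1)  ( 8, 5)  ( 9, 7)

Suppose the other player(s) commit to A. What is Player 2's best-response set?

u_2(P vs A) = 5
u_2(Q vs A) = 0
u_2(R vs A) = 7
u_2(S vs A) = 6
u_2(T vs A) = 7
max payoff 7 at {R,T}

BR_2 = {R,T}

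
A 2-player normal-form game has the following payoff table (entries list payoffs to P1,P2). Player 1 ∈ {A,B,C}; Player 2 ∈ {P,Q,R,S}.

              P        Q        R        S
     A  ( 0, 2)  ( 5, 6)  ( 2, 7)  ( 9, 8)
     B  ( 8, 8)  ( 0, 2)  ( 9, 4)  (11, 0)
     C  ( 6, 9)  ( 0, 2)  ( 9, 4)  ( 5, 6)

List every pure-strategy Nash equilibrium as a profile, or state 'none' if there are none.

PSNE = {(B,P)}

(A,P): not NE [P1→B gives 8>0; P2→S gives 8>2]
(A,Q): not NE [P2→S gives 8>6]
(A,R): not NE [P1→C gives 9>2; P2→S gives 8>7]
(A,S): not NE [P1→B gives 11>9]
(B,P): NE
(B,Q): not NE [P1→A gives 5>0; P2→P gives 8>2]
(B,R): not NE [P2→P gives 8>4]
(B,S): not NE [P2→P gives 8>0]
(C,P): not NE [P1→B gives 8>6]
(C,Q): not NE [P1→A gives 5>0; P2→P gives 9>2]
(C,R): not NE [P2→P gives 9>4]
(C,S): not NE [P1→B gives 11>5; P2→P gives 9>6]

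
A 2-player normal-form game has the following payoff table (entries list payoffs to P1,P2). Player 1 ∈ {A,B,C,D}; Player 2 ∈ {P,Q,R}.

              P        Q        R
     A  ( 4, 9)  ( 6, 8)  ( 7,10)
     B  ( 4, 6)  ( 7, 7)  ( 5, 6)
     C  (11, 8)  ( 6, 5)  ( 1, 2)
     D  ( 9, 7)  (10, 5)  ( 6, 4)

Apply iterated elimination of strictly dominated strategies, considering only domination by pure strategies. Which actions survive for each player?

P1 drop B (D beats it: P:9>4 Q:10>7 R:6>5)
P2 drop Q (P beats it: A:9>8 C:8>5 D:7>5)
P1→{A,C,D} P2→{P,R}

IESDS → P1:{A,C,D} P2:{P,R}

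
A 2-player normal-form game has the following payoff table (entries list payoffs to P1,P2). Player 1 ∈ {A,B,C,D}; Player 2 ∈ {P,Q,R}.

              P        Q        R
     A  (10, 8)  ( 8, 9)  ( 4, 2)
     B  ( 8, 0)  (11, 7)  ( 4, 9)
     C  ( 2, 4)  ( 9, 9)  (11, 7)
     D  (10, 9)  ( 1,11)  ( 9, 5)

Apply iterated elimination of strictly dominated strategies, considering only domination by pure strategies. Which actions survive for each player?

P2 drop P (Q beats it: A:9>8 B:7>0 C:9>4 D:11>9)
P1 drop A (C beats it: Q:9>8 R:11>4)
P1 drop D (C beats it: Q:9>1 R:11>9)
P1→{B,C} P2→{Q,R}

IESDS → P1:{B,C} P2:{Q,R}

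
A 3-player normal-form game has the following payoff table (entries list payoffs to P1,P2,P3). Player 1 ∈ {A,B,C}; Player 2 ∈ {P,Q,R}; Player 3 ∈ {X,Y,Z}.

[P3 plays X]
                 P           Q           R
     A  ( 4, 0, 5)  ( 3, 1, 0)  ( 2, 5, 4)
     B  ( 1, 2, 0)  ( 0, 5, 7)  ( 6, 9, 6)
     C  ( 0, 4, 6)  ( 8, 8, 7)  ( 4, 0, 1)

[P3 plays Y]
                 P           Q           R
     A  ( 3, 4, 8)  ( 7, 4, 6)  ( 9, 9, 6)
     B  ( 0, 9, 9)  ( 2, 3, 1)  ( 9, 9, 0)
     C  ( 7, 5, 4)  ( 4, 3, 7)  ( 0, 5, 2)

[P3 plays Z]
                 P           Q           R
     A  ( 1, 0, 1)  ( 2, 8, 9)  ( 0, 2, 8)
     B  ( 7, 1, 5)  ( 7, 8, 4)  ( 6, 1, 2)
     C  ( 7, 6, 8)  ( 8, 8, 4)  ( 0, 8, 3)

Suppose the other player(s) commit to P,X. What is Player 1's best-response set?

BR_1 = {A}

u_1(A vs P,X) = 4
u_1(B vs P,X) = 1
u_1(C vs P,X) = 0
max payoff 4 at {A}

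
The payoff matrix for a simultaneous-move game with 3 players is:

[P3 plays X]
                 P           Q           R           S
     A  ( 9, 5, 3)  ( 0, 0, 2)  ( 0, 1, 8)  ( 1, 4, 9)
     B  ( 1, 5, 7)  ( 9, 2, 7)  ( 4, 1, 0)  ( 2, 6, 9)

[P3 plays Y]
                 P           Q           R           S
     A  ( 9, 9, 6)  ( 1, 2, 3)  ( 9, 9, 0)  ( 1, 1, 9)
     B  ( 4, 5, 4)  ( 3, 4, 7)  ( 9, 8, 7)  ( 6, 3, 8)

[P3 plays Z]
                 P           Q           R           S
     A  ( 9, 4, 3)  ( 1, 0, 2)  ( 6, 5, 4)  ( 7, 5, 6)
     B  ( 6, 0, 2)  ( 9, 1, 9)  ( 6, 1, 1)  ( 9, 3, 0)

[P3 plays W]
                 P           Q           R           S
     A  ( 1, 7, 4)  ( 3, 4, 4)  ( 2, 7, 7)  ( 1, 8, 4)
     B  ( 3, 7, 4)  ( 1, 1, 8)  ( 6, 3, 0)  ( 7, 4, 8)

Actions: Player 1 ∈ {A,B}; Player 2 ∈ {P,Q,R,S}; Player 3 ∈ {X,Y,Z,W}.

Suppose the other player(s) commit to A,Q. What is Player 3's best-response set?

BR_3 = {W}

u_3(X vs A,Q) = 2
u_3(Y vs A,Q) = 3
u_3(Z vs A,Q) = 2
u_3(W vs A,Q) = 4
max payoff 4 at {W}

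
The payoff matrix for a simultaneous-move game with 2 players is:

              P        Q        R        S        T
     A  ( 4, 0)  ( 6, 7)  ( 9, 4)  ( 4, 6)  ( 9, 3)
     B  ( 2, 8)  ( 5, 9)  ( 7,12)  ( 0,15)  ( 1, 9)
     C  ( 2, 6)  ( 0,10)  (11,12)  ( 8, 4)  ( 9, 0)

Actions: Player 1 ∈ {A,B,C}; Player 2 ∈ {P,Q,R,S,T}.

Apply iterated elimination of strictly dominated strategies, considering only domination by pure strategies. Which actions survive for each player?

P1 drop B (A beats it: P:4>2 Q:6>5 R:9>7 S:4>0 T:9>1)
P2 drop P (Q beats it: A:7>0 C:10>6)
P2 drop S (Q beats it: A:7>6 C:10>4)
P2 drop T (Q beats it: A:7>3 C:10>0)
P1→{A,C} P2→{Q,R}

IESDS → P1:{A,C} P2:{Q,R}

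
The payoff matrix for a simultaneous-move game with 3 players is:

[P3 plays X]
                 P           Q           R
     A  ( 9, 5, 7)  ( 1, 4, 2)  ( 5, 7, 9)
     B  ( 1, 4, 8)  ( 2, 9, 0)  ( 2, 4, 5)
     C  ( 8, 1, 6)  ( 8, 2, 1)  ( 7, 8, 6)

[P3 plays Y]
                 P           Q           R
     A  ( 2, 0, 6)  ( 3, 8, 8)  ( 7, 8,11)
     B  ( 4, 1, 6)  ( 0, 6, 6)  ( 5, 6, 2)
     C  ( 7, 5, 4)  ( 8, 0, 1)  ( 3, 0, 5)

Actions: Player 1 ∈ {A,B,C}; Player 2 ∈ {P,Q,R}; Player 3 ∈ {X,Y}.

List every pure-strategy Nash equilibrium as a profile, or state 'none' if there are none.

(A,P,X): not NE [P2→R gives 7>5]
(A,P,Y): not NE [P1→C gives 7>2; P2→R gives 8>0; P3→X gives 7>6]
(A,Q,X): not NE [P1→C gives 8>1; P2→R gives 7>4; P3→Y gives 8>2]
(A,Q,Y): not NE [P1→C gives 8>3]
(A,R,X): not NE [P1→C gives 7>5; P3→Y gives 11>9]
(A,R,Y): NE
(B,P,X): not NE [P1→A gives 9>1; P2→Q gives 9>4]
(B,P,Y): not NE [P1→C gives 7>4; P2→R gives 6>1; P3→X gives 8>6]
(B,Q,X): not NE [P1→C gives 8>2; P3→Y gives 6>0]
(B,Q,Y): not NE [P1→C gives 8>0]
(B,R,X): not NE [P1→C gives 7>2; P2→Q gives 9>4]
(B,R,Y): not NE [P1→A gives 7>5; P3→X gives 5>2]
(C,P,X): not NE [P1→A gives 9>8; P2→R gives 8>1]
(C,P,Y): not NE [P3→X gives 6>4]
(C,Q,X): not NE [P2→R gives 8>2]
(C,Q,Y): not NE [P2→P gives 5>0]
(C,R,X): NE
(C,R,Y): not NE [P1→A gives 7>3; P2→P gives 5>0; P3→X gives 6>5]

Nash profiles: (A,R,Y), (C,R,X)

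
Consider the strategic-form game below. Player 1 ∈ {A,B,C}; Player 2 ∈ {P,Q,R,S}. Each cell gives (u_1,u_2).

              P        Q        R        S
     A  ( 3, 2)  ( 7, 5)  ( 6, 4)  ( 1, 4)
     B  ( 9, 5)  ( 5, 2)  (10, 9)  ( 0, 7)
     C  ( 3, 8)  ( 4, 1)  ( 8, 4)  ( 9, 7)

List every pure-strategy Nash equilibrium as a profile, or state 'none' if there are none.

(A,P): not NE [P1→B gives 9>3; P2→Q gives 5>2]
(A,Q): NE
(A,R): not NE [P1→B gives 10>6; P2→Q gives 5>4]
(A,S): not NE [P1→C gives 9>1; P2→Q gives 5>4]
(B,P): not NE [P2→R gives 9>5]
(B,Q): not NE [P1→A gives 7>5; P2→R gives 9>2]
(B,R): NE
(B,S): not NE [P1→C gives 9>0; P2→R gives 9>7]
(C,P): not NE [P1→B gives 9>3]
(C,Q): not NE [P1→A gives 7>4; P2→P gives 8>1]
(C,R): not NE [P1→B gives 10>8; P2→P gives 8>4]
(C,S): not NE [P2→P gives 8>7]

Nash profiles: (A,Q), (B,R)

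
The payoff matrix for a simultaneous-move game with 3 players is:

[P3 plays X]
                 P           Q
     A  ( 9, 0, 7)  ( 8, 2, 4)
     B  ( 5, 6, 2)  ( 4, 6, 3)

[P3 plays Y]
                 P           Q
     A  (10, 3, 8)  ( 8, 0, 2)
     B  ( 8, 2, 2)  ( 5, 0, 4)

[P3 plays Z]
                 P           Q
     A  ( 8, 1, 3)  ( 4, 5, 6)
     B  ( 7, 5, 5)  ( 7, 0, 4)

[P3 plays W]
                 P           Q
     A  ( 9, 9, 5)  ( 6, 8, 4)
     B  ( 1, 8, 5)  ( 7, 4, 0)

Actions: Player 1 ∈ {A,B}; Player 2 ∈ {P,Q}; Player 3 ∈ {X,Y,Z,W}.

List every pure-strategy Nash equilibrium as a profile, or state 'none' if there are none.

Nash profiles: (A,P,Y)

(A,P,X): not NE [P2→Q gives 2>0; P3→Y gives 8>7]
(A,P,Y): NE
(A,P,Z): not NE [P2→Q gives 5>1; P3→Y gives 8>3]
(A,P,W): not NE [P3→Y gives 8>5]
(A,Q,X): not NE [P3→Z gives 6>4]
(A,Q,Y): not NE [P2→P gives 3>0; P3→Z gives 6>2]
(A,Q,Z): not NE [P1→B gives 7>4]
(A,Q,W): not NE [P1→B gives 7>6; P2→P gives 9>8; P3→Z gives 6>4]
(B,P,X): not NE [P1→A gives 9>5; P3→W gives 5>2]
(B,P,Y): not NE [P1→A gives 10>8; P3→W gives 5>2]
(B,P,Z): not NE [P1→A gives 8>7]
(B,P,W): not NE [P1→A gives 9>1]
(B,Q,X): not NE [P1→A gives 8>4; P3→Z gives 4>3]
(B,Q,Y): not NE [P1→A gives 8>5; P2→P gives 2>0]
(B,Q,Z): not NE [P2→P gives 5>0]
(B,Q,W): not NE [P2→P gives 8>4; P3→Z gives 4>0]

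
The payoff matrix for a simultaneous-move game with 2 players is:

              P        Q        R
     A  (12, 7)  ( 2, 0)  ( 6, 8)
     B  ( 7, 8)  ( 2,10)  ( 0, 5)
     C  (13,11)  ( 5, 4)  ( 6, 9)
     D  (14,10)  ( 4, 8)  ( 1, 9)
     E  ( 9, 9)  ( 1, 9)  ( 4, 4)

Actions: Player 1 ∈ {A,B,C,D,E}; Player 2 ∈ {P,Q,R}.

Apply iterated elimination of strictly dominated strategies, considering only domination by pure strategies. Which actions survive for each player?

P1 drop B (C beats it: P:13>7 Q:5>2 R:6>0)
P1 drop E (A beats it: P:12>9 Q:2>1 R:6>4)
P2 drop Q (P beats it: A:7>0 C:11>4 D:10>8)
P1→{A,C,D} P2→{P,R}

Survivors P1:{A,C,D} P2:{P,R}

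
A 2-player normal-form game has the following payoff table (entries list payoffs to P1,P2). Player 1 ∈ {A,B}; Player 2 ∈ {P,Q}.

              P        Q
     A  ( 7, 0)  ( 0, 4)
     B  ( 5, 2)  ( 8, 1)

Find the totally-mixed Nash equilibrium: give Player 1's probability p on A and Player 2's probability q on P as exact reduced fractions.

P1 indiff ⇒ q·7+(1-q)·0 = q·5+(1-q)·8 ⇒ q(2) = (1-q)(8) ⇒ q = 4/5
P2 indiff ⇒ p·0+(1-p)·2 = p·4+(1-p)·1 ⇒ p(-4) = (1-p)(-1) ⇒ p = 1/5

(p,q) = (1/5, 4/5)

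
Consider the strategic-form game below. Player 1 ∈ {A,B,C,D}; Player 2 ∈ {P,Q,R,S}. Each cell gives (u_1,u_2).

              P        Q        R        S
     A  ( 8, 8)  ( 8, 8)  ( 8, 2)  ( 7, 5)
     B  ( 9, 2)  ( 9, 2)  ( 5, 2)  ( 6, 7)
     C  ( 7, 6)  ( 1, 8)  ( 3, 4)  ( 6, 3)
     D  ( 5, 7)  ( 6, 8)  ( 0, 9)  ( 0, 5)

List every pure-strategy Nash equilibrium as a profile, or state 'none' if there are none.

Equilibria: none

(A,P): not NE [P1→B gives 9>8]
(A,Q): not NE [P1→B gives 9>8]
(A,R): not NE [P2→Q gives 8>2]
(A,S): not NE [P2→Q gives 8>5]
(B,P): not NE [P2→S gives 7>2]
(B,Q): not NE [P2→S gives 7>2]
(B,R): not NE [P1→A gives 8>5; P2→S gives 7>2]
(B,S): not NE [P1→A gives 7>6]
(C,P): not NE [P1→B gives 9>7; P2→Q gives 8>6]
(C,Q): not NE [P1→B gives 9>1]
(C,R): not NE [P1→A gives 8>3; P2→Q gives 8>4]
(C,S): not NE [P1→A gives 7>6; P2→Q gives 8>3]
(D,P): not NE [P1→B gives 9>5; P2→R gives 9>7]
(D,Q): not NE [P1→B gives 9>6; P2→R gives 9>8]
(D,R): not NE [P1→A gives 8>0]
(D,S): not NE [P1→A gives 7>0; P2→R gives 9>5]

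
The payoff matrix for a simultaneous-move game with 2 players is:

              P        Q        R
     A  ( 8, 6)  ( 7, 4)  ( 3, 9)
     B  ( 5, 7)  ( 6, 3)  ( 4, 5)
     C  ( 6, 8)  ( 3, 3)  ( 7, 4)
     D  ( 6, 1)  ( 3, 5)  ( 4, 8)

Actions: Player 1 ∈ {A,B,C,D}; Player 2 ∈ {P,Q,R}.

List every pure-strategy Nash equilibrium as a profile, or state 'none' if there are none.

Equilibria: none

(A,P): not NE [P2→R gives 9>6]
(A,Q): not NE [P2→R gives 9>4]
(A,R): not NE [P1→C gives 7>3]
(B,P): not NE [P1→A gives 8>5]
(B,Q): not NE [P1→A gives 7>6; P2→P gives 7>3]
(B,R): not NE [P1→C gives 7>4; P2→P gives 7>5]
(C,P): not NE [P1→A gives 8>6]
(C,Q): not NE [P1→A gives 7>3; P2→P gives 8>3]
(C,R): not NE [P2→P gives 8>4]
(D,P): not NE [P1→A gives 8>6; P2→R gives 8>1]
(D,Q): not NE [P1→A gives 7>3; P2→R gives 8>5]
(D,R): not NE [P1→C gives 7>4]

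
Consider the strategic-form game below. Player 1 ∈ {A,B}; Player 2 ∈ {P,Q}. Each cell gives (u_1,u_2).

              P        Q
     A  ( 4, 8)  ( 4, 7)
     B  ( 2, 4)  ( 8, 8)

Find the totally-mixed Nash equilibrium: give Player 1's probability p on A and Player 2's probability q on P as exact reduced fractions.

P1 mixes 4/5 on A; P2 mixes 2/3 on P

P1 indiff ⇒ q·4+(1-q)·4 = q·2+(1-q)·8 ⇒ q(2) = (1-q)(4) ⇒ q = 2/3
P2 indiff ⇒ p·8+(1-p)·4 = p·7+(1-p)·8 ⇒ p(1) = (1-p)(4) ⇒ p = 4/5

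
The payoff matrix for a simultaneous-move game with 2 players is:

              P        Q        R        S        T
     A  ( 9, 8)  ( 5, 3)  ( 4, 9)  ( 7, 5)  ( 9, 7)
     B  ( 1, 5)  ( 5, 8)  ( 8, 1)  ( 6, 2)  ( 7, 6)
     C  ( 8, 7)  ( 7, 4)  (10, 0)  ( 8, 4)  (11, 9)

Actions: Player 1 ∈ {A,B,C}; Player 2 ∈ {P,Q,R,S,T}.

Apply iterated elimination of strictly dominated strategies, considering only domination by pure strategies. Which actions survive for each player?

Survivors P1:{A,C} P2:{P,R,T}

P1 drop B (C beats it: P:8>1 Q:7>5 R:10>8 S:8>6 T:11>7)
P2 drop Q (P beats it: A:8>3 C:7>4)
P2 drop S (P beats it: A:8>5 C:7>4)
P1→{A,C} P2→{P,R,T}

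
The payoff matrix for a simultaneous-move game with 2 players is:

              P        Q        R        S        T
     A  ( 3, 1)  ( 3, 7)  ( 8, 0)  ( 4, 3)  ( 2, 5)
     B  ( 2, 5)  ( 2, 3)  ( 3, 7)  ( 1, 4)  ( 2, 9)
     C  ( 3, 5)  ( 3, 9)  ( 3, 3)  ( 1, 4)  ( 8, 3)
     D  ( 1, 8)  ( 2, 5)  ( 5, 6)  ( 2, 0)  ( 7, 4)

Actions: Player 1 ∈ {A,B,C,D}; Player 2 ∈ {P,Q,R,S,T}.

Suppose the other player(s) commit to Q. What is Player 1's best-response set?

u_1(A vs Q) = 3
u_1(B vs Q) = 2
u_1(C vs Q) = 3
u_1(D vs Q) = 2
max payoff 3 at {A,C}

argmax u_1 = {A,C}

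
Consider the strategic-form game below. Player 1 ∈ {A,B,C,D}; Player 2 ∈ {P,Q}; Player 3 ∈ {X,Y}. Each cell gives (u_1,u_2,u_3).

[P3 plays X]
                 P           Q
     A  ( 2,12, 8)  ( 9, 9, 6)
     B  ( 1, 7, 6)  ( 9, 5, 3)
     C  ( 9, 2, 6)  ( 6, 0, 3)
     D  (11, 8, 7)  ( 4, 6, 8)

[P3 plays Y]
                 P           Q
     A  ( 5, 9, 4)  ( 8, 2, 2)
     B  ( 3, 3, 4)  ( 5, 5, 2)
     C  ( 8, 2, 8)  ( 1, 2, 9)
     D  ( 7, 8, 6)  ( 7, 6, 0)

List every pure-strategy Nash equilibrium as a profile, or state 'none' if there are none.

PSNE = {(C,P,Y), (D,P,X)}

(A,P,X): not NE [P1→D gives 11>2]
(A,P,Y): not NE [P1→C gives 8>5; P3→X gives 8>4]
(A,Q,X): not NE [P2→P gives 12>9]
(A,Q,Y): not NE [P2→P gives 9>2; P3→X gives 6>2]
(B,P,X): not NE [P1→D gives 11>1]
(B,P,Y): not NE [P1→C gives 8>3; P2→Q gives 5>3; P3→X gives 6>4]
(B,Q,X): not NE [P2→P gives 7>5]
(B,Q,Y): not NE [P1→A gives 8>5; P3→X gives 3>2]
(C,P,X): not NE [P1→D gives 11>9; P3→Y gives 8>6]
(C,P,Y): NE
(C,Q,X): not NE [P1→B gives 9>6; P2→P gives 2>0; P3→Y gives 9>3]
(C,Q,Y): not NE [P1→A gives 8>1]
(D,P,X): NE
(D,P,Y): not NE [P1→C gives 8>7; P3→X gives 7>6]
(D,Q,X): not NE [P1→B gives 9>4; P2→P gives 8>6]
(D,Q,Y): not NE [P1→A gives 8>7; P2→P gives 8>6; P3→X gives 8>0]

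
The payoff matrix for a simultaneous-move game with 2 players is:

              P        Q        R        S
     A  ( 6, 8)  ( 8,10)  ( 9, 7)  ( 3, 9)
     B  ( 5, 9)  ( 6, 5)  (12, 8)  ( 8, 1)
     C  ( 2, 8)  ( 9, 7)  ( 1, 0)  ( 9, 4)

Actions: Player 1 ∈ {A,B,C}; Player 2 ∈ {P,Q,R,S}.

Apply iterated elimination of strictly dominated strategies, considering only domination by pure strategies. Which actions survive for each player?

P2 drop R (P beats it: A:8>7 B:9>8 C:8>0)
P2 drop S (Q beats it: A:10>9 B:5>1 C:7>4)
P1 drop B (A beats it: P:6>5 Q:8>6)
P1→{A,C} P2→{P,Q}

Survivors P1:{A,C} P2:{P,Q}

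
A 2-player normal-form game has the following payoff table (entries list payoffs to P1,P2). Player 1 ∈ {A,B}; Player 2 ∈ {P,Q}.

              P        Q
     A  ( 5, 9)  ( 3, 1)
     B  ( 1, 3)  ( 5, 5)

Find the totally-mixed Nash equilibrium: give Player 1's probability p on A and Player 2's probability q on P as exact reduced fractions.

P1 mixes 1/5 on A; P2 mixes 1/3 on P

P1 indiff ⇒ q·5+(1-q)·3 = q·1+(1-q)·5 ⇒ q(4) = (1-q)(2) ⇒ q = 1/3
P2 indiff ⇒ p·9+(1-p)·3 = p·1+(1-p)·5 ⇒ p(8) = (1-p)(2) ⇒ p = 1/5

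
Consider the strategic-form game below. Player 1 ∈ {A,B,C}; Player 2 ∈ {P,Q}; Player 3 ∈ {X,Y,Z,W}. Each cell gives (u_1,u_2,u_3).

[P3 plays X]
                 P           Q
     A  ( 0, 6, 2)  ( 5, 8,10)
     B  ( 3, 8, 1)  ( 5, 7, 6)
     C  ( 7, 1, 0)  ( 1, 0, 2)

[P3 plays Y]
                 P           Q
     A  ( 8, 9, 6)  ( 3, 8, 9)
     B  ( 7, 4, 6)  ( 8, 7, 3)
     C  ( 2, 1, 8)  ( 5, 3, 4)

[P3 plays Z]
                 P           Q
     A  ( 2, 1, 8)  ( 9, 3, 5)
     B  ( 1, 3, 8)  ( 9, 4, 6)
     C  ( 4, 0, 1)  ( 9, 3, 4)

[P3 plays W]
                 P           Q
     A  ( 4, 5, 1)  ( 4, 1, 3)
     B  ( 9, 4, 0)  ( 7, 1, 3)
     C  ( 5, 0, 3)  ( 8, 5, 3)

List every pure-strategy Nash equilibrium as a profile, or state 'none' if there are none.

(A,P,X): not NE [P1→C gives 7>0; P2→Q gives 8>6; P3→Z gives 8>2]
(A,P,Y): not NE [P3→Z gives 8>6]
(A,P,Z): not NE [P1→C gives 4>2; P2→Q gives 3>1]
(A,P,W): not NE [P1→B gives 9>4; P3→Z gives 8>1]
(A,Q,X): NE
(A,Q,Y): not NE [P1→B gives 8>3; P2→P gives 9>8; P3→X gives 10>9]
(A,Q,Z): not NE [P3→X gives 10>5]
(A,Q,W): not NE [P1→C gives 8>4; P2→P gives 5>1; P3→X gives 10>3]
(B,P,X): not NE [P1→C gives 7>3; P3→Z gives 8>1]
(B,P,Y): not NE [P1→A gives 8>7; P2→Q gives 7>4; P3→Z gives 8>6]
(B,P,Z): not NE [P1→C gives 4>1; P2→Q gives 4>3]
(B,P,W): not NE [P3→Z gives 8>0]
(B,Q,X): not NE [P2→P gives 8>7]
(B,Q,Y): not NE [P3→Z gives 6>3]
(B,Q,Z): NE
(B,Q,W): not NE [P1→C gives 8>7; P2→P gives 4>1; P3→Z gives 6>3]
(C,P,X): not NE [P3→Y gives 8>0]
(C,P,Y): not NE [P1→A gives 8>2; P2→Q gives 3>1]
(C,P,Z): not NE [P2→Q gives 3>0; P3→Y gives 8>1]
(C,P,W): not NE [P1→B gives 9>5; P2→Q gives 5>0; P3→Y gives 8>3]
(C,Q,X): not NE [P1→B gives 5>1; P2→P gives 1>0; P3→Z gives 4>2]
(C,Q,Y): not NE [P1→B gives 8>5]
(C,Q,Z): NE
(C,Q,W): not NE [P3→Z gives 4>3]

Nash profiles: (A,Q,X), (B,Q,Z), (C,Q,Z)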